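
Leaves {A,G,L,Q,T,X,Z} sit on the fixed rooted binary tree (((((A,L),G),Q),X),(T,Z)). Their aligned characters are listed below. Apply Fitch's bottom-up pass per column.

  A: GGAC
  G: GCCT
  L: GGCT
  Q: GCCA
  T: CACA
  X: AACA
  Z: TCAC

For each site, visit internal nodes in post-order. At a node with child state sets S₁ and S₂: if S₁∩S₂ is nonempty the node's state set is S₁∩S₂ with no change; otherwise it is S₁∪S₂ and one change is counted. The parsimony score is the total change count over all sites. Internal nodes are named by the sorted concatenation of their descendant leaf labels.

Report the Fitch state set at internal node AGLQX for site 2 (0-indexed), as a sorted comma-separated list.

AL@0: {G} ∩ {G} = {G} (intersection, +0)
AGL@0: {G} ∩ {G} = {G} (intersection, +0)
AGLQ@0: {G} ∩ {G} = {G} (intersection, +0)
AGLQX@0: {G} ∪ {A} = {A,G} (union, +1)
TZ@0: {C} ∪ {T} = {C,T} (union, +1)
AGLQTXZ@0: {A,G} ∪ {C,T} = {A,C,G,T} (union, +1)
AL@1: {G} ∩ {G} = {G} (intersection, +0)
AGL@1: {G} ∪ {C} = {C,G} (union, +1)
AGLQ@1: {C,G} ∩ {C} = {C} (intersection, +0)
AGLQX@1: {C} ∪ {A} = {A,C} (union, +1)
TZ@1: {A} ∪ {C} = {A,C} (union, +1)
AGLQTXZ@1: {A,C} ∩ {A,C} = {A,C} (intersection, +0)
AL@2: {A} ∪ {C} = {A,C} (union, +1)
AGL@2: {A,C} ∩ {C} = {C} (intersection, +0)
AGLQ@2: {C} ∩ {C} = {C} (intersection, +0)
AGLQX@2: {C} ∩ {C} = {C} (intersection, +0)
TZ@2: {C} ∪ {A} = {A,C} (union, +1)
AGLQTXZ@2: {C} ∩ {A,C} = {C} (intersection, +0)
AL@3: {C} ∪ {T} = {C,T} (union, +1)
AGL@3: {C,T} ∩ {T} = {T} (intersection, +0)
AGLQ@3: {T} ∪ {A} = {A,T} (union, +1)
AGLQX@3: {A,T} ∩ {A} = {A} (intersection, +0)
TZ@3: {A} ∪ {C} = {A,C} (union, +1)
AGLQTXZ@3: {A} ∩ {A,C} = {A} (intersection, +0)
per-site changes: [3, 3, 2, 3]; total = 11

C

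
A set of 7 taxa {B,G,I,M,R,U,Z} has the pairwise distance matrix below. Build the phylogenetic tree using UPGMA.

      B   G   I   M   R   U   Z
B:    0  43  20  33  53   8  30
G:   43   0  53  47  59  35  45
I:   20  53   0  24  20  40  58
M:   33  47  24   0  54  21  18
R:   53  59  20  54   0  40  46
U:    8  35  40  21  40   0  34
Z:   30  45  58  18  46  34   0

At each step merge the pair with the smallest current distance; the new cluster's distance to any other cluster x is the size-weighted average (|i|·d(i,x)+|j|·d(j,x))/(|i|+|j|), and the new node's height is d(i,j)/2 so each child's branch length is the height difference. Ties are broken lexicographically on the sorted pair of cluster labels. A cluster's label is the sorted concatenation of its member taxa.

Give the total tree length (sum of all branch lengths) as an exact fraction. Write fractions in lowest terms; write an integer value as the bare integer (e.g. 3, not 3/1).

1691/16

iteration 1: select B,U (d=8); attach at lengths (4, 4); label the merged cluster BU
  updated: d(BU,G)=39, d(BU,I)=30, d(BU,M)=27, d(BU,R)=93/2, d(BU,Z)=32
iteration 2: select M,Z (d=18); attach at lengths (9, 9); label the merged cluster MZ
  updated: d(BU,MZ)=59/2, d(G,MZ)=46, d(I,MZ)=41, d(MZ,R)=50
iteration 3: select I,R (d=20); attach at lengths (10, 10); label the merged cluster IR
  updated: d(BU,IR)=153/4, d(G,IR)=56, d(IR,MZ)=91/2
iteration 4: select BU,MZ (d=59/2); attach at lengths (43/4, 23/4); label the merged cluster BMUZ
  updated: d(BMUZ,G)=85/2, d(BMUZ,IR)=335/8
iteration 5: select BMUZ,IR (d=335/8); attach at lengths (99/16, 175/16); label the merged cluster BIMRUZ
  updated: d(BIMRUZ,G)=47
iteration 6: select BIMRUZ,G (d=47); attach at lengths (41/16, 47/2); label the merged cluster BGIMRUZ
final tree: ((((B:4,U:4):43/4,(M:9,Z:9):23/4):99/16,(I:10,R:10):175/16):41/16,G:47/2)
total length: 1691/16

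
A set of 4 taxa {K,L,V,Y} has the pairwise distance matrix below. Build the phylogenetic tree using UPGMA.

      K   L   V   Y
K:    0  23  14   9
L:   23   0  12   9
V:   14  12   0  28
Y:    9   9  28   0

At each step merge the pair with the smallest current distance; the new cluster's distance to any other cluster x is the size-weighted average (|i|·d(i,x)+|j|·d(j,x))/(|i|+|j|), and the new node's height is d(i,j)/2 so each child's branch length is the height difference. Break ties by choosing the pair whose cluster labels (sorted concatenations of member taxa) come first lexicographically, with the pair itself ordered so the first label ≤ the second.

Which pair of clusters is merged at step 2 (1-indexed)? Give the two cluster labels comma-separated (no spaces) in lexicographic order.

iteration 1: select K,Y (d=9); attach at lengths (9/2, 9/2); label the merged cluster KY
  updated: d(KY,L)=16, d(KY,V)=21
iteration 2: select L,V (d=12); attach at lengths (6, 6); label the merged cluster LV
  updated: d(KY,LV)=37/2
iteration 3: select KY,LV (d=37/2); attach at lengths (19/4, 13/4); label the merged cluster KLVY
final tree: ((K:9/2,Y:9/2):19/4,(L:6,V:6):13/4)
total length: 29

L,V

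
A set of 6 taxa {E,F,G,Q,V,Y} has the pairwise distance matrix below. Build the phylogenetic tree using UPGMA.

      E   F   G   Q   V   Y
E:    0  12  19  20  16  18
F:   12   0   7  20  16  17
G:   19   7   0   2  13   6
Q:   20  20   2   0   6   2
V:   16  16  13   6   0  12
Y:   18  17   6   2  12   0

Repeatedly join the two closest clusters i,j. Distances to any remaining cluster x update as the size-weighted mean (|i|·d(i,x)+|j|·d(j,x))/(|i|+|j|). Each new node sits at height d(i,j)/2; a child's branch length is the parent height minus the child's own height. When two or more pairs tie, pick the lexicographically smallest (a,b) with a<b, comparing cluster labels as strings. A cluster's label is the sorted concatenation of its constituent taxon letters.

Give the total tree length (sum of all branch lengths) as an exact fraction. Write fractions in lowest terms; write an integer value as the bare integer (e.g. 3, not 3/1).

739/24

1. join G+Q (d=2) ⇒ GQ; edges |G|=1, |Q|=1
  updated: d(E,GQ)=39/2, d(F,GQ)=27/2, d(GQ,V)=19/2, d(GQ,Y)=4
2. join GQ+Y (d=4) ⇒ GQY; edges |GQ|=1, |Y|=2
  updated: d(E,GQY)=19, d(F,GQY)=44/3, d(GQY,V)=31/3
3. join GQY+V (d=31/3) ⇒ GQVY; edges |GQY|=19/6, |V|=31/6
  updated: d(E,GQVY)=73/4, d(F,GQVY)=15
4. join E+F (d=12) ⇒ EF; edges |E|=6, |F|=6
  updated: d(EF,GQVY)=133/8
5. join EF+GQVY (d=133/8) ⇒ EFGQVY; edges |EF|=37/16, |GQVY|=151/48
final tree: ((E:6,F:6):37/16,(((G:1,Q:1):1,Y:2):19/6,V:31/6):151/48)
total length: 739/24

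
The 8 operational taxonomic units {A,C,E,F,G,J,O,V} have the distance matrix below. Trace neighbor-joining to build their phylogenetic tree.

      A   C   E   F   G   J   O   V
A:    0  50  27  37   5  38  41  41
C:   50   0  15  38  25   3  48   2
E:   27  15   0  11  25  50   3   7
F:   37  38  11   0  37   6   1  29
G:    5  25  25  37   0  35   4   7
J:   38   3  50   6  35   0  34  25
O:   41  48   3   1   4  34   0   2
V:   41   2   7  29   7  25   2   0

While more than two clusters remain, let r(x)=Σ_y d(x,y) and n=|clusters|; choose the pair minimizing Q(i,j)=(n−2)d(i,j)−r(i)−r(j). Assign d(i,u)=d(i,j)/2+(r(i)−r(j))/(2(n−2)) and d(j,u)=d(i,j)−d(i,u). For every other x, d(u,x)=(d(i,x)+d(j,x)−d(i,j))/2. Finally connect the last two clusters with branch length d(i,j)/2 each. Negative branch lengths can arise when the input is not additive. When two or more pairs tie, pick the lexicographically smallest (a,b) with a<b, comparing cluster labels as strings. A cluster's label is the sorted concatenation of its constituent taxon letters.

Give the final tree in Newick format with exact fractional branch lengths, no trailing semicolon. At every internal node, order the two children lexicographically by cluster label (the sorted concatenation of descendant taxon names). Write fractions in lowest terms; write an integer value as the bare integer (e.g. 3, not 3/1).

(((((A:56/5,G:-31/5):127/8,((C:2/3,J:7/3):225/16,V:-33/16):43/8):6,E:13/8):39/8,F:77/16):-61/32,O:-61/32)

iteration 1: select C,J (d=3, Q=-354); attach at lengths (2/3, 7/3); label the merged cluster CJ
  updated: d(A,CJ)=85/2, d(CJ,E)=31, d(CJ,F)=41/2, d(CJ,G)=57/2, d(CJ,O)=79/2, d(CJ,V)=12
iteration 2: select A,G (d=5, Q=-275); attach at lengths (56/5, -31/5); label the merged cluster AG
  updated: d(AG,CJ)=33, d(AG,E)=47/2, d(AG,F)=69/2, d(AG,O)=20, d(AG,V)=43/2
iteration 3: select CJ,V (d=12, Q=-319/2); attach at lengths (225/16, -33/16); label the merged cluster CJV
  updated: d(AG,CJV)=85/4, d(CJV,E)=13, d(CJV,F)=75/4, d(CJV,O)=59/4
iteration 4: select AG,CJV (d=85/4, Q=-413/4); attach at lengths (127/8, 43/8); label the merged cluster ACGJV
  updated: d(ACGJV,E)=61/8, d(ACGJV,F)=16, d(ACGJV,O)=27/4
iteration 5: select ACGJV,E (d=61/8, Q=-147/4); attach at lengths (6, 13/8); label the merged cluster ACEGJV
  updated: d(ACEGJV,F)=155/16, d(ACEGJV,O)=17/16
iteration 6: select ACEGJV,F (d=155/16, Q=-47/4); attach at lengths (39/8, 77/16); label the merged cluster ACEFGJV
  updated: d(ACEFGJV,O)=-61/16
iteration 7: select ACEFGJV,O (d=-61/16); attach at lengths (-61/32, -61/32); label the merged cluster ACEFGJOV
final tree: (((((A:56/5,G:-31/5):127/8,((C:2/3,J:7/3):225/16,V:-33/16):43/8):6,E:13/8):39/8,F:77/16):-61/32,O:-61/32)
total length: 219/4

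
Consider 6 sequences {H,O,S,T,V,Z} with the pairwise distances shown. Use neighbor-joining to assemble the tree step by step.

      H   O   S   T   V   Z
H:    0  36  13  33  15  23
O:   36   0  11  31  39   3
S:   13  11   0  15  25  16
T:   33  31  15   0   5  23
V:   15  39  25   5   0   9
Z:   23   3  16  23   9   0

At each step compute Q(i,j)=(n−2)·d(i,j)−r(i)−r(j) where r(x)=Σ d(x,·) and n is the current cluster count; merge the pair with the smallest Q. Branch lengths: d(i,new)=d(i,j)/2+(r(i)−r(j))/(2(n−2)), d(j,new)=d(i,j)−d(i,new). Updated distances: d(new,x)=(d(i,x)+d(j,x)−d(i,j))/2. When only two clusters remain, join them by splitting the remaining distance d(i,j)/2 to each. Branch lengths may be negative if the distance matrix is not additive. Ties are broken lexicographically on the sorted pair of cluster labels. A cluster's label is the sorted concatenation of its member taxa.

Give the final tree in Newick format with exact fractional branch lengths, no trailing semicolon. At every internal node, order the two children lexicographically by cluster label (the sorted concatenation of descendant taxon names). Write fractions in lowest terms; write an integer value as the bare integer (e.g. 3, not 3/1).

iteration 1: select O,Z (d=3, Q=-182); attach at lengths (29/4, -17/4); label the merged cluster OZ
  updated: d(H,OZ)=28, d(OZ,S)=12, d(OZ,T)=51/2, d(OZ,V)=45/2
iteration 2: select T,V (d=5, Q=-131); attach at lengths (13/3, 2/3); label the merged cluster TV
  updated: d(H,TV)=43/2, d(OZ,TV)=43/2, d(S,TV)=35/2
iteration 3: select H,TV (d=43/2, Q=-80); attach at lengths (45/4, 41/4); label the merged cluster HTV
  updated: d(HTV,OZ)=14, d(HTV,S)=9/2
iteration 4: select HTV,OZ (d=14, Q=-61/2); attach at lengths (13/4, 43/4); label the merged cluster HOTVZ
  updated: d(HOTVZ,S)=5/4
iteration 5: select HOTVZ,S (d=5/4); attach at lengths (5/8, 5/8); label the merged cluster HOSTVZ
final tree: (((H:45/4,(T:13/3,V:2/3):41/4):13/4,(O:29/4,Z:-17/4):43/4):5/8,S:5/8)
total length: 179/4

(((H:45/4,(T:13/3,V:2/3):41/4):13/4,(O:29/4,Z:-17/4):43/4):5/8,S:5/8)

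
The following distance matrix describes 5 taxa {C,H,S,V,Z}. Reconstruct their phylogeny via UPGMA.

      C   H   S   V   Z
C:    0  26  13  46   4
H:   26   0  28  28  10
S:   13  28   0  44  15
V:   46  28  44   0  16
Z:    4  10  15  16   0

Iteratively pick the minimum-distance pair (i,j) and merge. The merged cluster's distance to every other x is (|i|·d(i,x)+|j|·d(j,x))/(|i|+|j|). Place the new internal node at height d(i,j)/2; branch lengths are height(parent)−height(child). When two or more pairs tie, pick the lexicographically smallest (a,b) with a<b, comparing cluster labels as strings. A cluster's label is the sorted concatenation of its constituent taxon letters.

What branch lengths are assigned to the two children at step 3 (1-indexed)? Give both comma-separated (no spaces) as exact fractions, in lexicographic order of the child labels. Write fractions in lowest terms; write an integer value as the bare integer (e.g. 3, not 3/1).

1. join C+Z (d=4) ⇒ CZ; edges |C|=2, |Z|=2
  updated: d(CZ,H)=18, d(CZ,S)=14, d(CZ,V)=31
2. join CZ+S (d=14) ⇒ CSZ; edges |CZ|=5, |S|=7
  updated: d(CSZ,H)=64/3, d(CSZ,V)=106/3
3. join CSZ+H (d=64/3) ⇒ CHSZ; edges |CSZ|=11/3, |H|=32/3
  updated: d(CHSZ,V)=67/2
4. join CHSZ+V (d=67/2) ⇒ CHSVZ; edges |CHSZ|=73/12, |V|=67/4
final tree: ((((C:2,Z:2):5,S:7):11/3,H:32/3):73/12,V:67/4)
total length: 319/6

11/3,32/3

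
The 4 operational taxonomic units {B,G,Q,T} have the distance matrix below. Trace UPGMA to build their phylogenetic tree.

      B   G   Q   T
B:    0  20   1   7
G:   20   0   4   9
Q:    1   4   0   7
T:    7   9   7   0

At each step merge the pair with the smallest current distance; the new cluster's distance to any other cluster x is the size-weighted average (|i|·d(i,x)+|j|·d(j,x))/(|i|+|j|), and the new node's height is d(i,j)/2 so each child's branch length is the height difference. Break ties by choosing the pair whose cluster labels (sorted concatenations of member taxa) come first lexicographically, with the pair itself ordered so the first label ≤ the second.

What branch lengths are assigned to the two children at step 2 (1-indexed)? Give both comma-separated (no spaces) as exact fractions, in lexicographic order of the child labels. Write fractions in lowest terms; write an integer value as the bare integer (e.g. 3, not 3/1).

iteration 1: select B,Q (d=1); attach at lengths (1/2, 1/2); label the merged cluster BQ
  updated: d(BQ,G)=12, d(BQ,T)=7
iteration 2: select BQ,T (d=7); attach at lengths (3, 7/2); label the merged cluster BQT
  updated: d(BQT,G)=11
iteration 3: select BQT,G (d=11); attach at lengths (2, 11/2); label the merged cluster BGQT
final tree: (((B:1/2,Q:1/2):3,T:7/2):2,G:11/2)
total length: 15

3,7/2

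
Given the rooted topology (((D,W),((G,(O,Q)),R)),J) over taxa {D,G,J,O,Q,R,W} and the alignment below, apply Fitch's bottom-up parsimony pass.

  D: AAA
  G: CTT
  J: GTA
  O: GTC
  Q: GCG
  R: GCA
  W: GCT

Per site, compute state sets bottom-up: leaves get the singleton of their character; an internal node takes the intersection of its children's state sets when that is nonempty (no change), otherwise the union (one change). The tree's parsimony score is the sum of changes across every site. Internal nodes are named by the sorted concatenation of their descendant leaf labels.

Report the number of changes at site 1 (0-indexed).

4

site 0, node DW: D={A} ∪ W={G} → {A,G} (+1)
site 0, node OQ: O={G} ∩ Q={G} → {G} (+0)
site 0, node GOQ: G={C} ∪ OQ={G} → {C,G} (+1)
site 0, node GOQR: GOQ={C,G} ∩ R={G} → {G} (+0)
site 0, node DGOQRW: DW={A,G} ∩ GOQR={G} → {G} (+0)
site 0, node DGJOQRW: DGOQRW={G} ∩ J={G} → {G} (+0)
site 1, node DW: D={A} ∪ W={C} → {A,C} (+1)
site 1, node OQ: O={T} ∪ Q={C} → {C,T} (+1)
site 1, node GOQ: G={T} ∩ OQ={C,T} → {T} (+0)
site 1, node GOQR: GOQ={T} ∪ R={C} → {C,T} (+1)
site 1, node DGOQRW: DW={A,C} ∩ GOQR={C,T} → {C} (+0)
site 1, node DGJOQRW: DGOQRW={C} ∪ J={T} → {C,T} (+1)
site 2, node DW: D={A} ∪ W={T} → {A,T} (+1)
site 2, node OQ: O={C} ∪ Q={G} → {C,G} (+1)
site 2, node GOQ: G={T} ∪ OQ={C,G} → {C,G,T} (+1)
site 2, node GOQR: GOQ={C,G,T} ∪ R={A} → {A,C,G,T} (+1)
site 2, node DGOQRW: DW={A,T} ∩ GOQR={A,C,G,T} → {A,T} (+0)
site 2, node DGJOQRW: DGOQRW={A,T} ∩ J={A} → {A} (+0)
per-site changes: [2, 4, 4]; total = 10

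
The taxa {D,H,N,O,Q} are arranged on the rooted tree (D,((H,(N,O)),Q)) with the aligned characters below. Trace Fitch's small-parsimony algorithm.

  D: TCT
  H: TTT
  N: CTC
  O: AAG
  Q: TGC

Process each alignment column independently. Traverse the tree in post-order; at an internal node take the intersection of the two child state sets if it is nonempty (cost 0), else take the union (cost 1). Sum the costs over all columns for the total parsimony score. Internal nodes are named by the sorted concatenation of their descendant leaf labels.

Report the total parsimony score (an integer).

8

site 0, node NO: N={C} ∪ O={A} → {A,C} (+1)
site 0, node HNO: H={T} ∪ NO={A,C} → {A,C,T} (+1)
site 0, node HNOQ: HNO={A,C,T} ∩ Q={T} → {T} (+0)
site 0, node DHNOQ: D={T} ∩ HNOQ={T} → {T} (+0)
site 1, node NO: N={T} ∪ O={A} → {A,T} (+1)
site 1, node HNO: H={T} ∩ NO={A,T} → {T} (+0)
site 1, node HNOQ: HNO={T} ∪ Q={G} → {G,T} (+1)
site 1, node DHNOQ: D={C} ∪ HNOQ={G,T} → {C,G,T} (+1)
site 2, node NO: N={C} ∪ O={G} → {C,G} (+1)
site 2, node HNO: H={T} ∪ NO={C,G} → {C,G,T} (+1)
site 2, node HNOQ: HNO={C,G,T} ∩ Q={C} → {C} (+0)
site 2, node DHNOQ: D={T} ∪ HNOQ={C} → {C,T} (+1)
per-site changes: [2, 3, 3]; total = 8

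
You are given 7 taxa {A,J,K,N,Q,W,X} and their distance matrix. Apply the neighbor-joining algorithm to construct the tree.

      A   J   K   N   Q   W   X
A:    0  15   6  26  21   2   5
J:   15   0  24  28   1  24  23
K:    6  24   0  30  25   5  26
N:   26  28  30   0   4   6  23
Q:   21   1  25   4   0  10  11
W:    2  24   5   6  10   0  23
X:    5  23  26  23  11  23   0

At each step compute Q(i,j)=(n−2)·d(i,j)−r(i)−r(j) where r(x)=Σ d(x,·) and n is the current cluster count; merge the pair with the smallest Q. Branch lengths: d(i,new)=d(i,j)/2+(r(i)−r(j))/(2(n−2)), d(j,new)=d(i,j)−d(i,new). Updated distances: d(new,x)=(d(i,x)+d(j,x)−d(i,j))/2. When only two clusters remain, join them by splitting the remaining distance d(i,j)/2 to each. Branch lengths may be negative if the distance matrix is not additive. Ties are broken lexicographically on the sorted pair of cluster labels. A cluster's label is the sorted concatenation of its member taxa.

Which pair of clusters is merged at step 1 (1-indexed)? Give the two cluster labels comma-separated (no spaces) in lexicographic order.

step 1: merge (J,Q) at d=1, Q=-182; branch lengths J→24/5, Q→-19/5; new cluster JQ
  updated: d(A,JQ)=35/2, d(JQ,K)=24, d(JQ,N)=31/2, d(JQ,W)=33/2, d(JQ,X)=33/2
step 2: merge (A,X) at d=5, Q=-130; branch lengths A→-17/8, X→57/8; new cluster AX
  updated: d(AX,JQ)=29/2, d(AX,K)=27/2, d(AX,N)=22, d(AX,W)=10
step 3: merge (JQ,N) at d=31/2, Q=-195/2; branch lengths JQ→29/4, N→33/4; new cluster JNQ
  updated: d(AX,JNQ)=21/2, d(JNQ,K)=77/4, d(JNQ,W)=7/2
step 4: merge (AX,JNQ) at d=21/2, Q=-185/4; branch lengths AX→87/16, JNQ→81/16; new cluster AJNQX
  updated: d(AJNQX,K)=89/8, d(AJNQX,W)=3/2
step 5: merge (AJNQX,K) at d=89/8, Q=-141/8; branch lengths AJNQX→61/16, K→117/16; new cluster AJKNQX
  updated: d(AJKNQX,W)=-37/16
step 6: merge (AJKNQX,W) at d=-37/16; branch lengths AJKNQX→-37/32, W→-37/32; new cluster AJKNQWX
final tree: ((((A:-17/8,X:57/8):87/16,((J:24/5,Q:-19/5):29/4,N:33/4):81/16):61/16,K:117/16):-37/32,W:-37/32)
total length: 653/16

J,Q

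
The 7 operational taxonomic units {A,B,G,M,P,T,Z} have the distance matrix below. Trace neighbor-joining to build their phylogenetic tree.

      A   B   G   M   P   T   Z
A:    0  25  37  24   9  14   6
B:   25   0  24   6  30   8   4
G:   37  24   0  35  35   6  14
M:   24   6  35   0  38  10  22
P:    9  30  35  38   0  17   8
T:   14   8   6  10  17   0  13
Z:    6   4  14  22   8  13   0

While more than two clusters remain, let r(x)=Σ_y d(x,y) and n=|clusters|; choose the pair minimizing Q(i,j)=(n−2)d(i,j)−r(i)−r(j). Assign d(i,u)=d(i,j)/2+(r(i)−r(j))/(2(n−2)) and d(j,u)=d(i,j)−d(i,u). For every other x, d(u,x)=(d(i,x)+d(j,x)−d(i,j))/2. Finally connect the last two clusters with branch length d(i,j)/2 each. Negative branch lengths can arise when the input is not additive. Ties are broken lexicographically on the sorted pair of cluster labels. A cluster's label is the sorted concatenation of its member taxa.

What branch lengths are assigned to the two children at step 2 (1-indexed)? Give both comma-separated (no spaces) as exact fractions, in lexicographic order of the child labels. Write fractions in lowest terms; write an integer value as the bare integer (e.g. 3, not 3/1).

1. join A+P (d=9, Q=-207) ⇒ AP; edges |A|=23/10, |P|=67/10
  updated: d(AP,B)=23, d(AP,G)=63/2, d(AP,M)=53/2, d(AP,T)=11, d(AP,Z)=5/2
2. join B+M (d=6, Q=-281/2) ⇒ BM; edges |B|=-21/16, |M|=117/16
  updated: d(AP,BM)=87/4, d(BM,G)=53/2, d(BM,T)=6, d(BM,Z)=10
3. join AP+Z (d=5/2, Q=-395/4) ⇒ APZ; edges |AP|=139/24, |Z|=-79/24
  updated: d(APZ,BM)=117/8, d(APZ,G)=43/2, d(APZ,T)=43/4
4. join APZ+BM (d=117/8, Q=-259/4) ⇒ ABMPZ; edges |APZ|=29/4, |BM|=59/8
  updated: d(ABMPZ,G)=267/16, d(ABMPZ,T)=17/16
5. join ABMPZ+G (d=267/16, Q=-95/4) ⇒ ABGMPZ; edges |ABMPZ|=47/8, |G|=173/16
  updated: d(ABGMPZ,T)=-77/16
6. join ABGMPZ+T (d=-77/16) ⇒ ABGMPTZ; edges |ABGMPZ|=-77/32, |T|=-77/32
final tree: (((((A:23/10,P:67/10):139/24,Z:-79/24):29/4,(B:-21/16,M:117/16):59/8):47/8,G:173/16):-77/32,T:-77/32)
total length: 44

-21/16,117/16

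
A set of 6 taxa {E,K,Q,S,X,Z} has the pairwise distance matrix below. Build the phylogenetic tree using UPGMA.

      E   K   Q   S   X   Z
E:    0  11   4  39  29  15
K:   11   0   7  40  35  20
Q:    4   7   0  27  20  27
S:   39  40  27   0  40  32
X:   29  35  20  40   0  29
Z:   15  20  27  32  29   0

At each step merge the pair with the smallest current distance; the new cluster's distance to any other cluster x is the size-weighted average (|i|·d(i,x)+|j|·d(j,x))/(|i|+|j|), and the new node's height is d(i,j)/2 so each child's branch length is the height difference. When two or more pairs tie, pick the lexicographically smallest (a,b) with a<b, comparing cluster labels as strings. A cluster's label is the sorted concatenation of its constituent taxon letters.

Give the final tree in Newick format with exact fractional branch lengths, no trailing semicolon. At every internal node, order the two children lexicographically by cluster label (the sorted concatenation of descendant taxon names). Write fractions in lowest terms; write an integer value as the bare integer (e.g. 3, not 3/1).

(((((E:2,Q:2):5/2,K:9/2):35/6,Z:31/3):91/24,X:113/8):147/40,S:89/5)

iteration 1: select E,Q (d=4); attach at lengths (2, 2); label the merged cluster EQ
  updated: d(EQ,K)=9, d(EQ,S)=33, d(EQ,X)=49/2, d(EQ,Z)=21
iteration 2: select EQ,K (d=9); attach at lengths (5/2, 9/2); label the merged cluster EKQ
  updated: d(EKQ,S)=106/3, d(EKQ,X)=28, d(EKQ,Z)=62/3
iteration 3: select EKQ,Z (d=62/3); attach at lengths (35/6, 31/3); label the merged cluster EKQZ
  updated: d(EKQZ,S)=69/2, d(EKQZ,X)=113/4
iteration 4: select EKQZ,X (d=113/4); attach at lengths (91/24, 113/8); label the merged cluster EKQXZ
  updated: d(EKQXZ,S)=178/5
iteration 5: select EKQXZ,S (d=178/5); attach at lengths (147/40, 89/5); label the merged cluster EKQSXZ
final tree: (((((E:2,Q:2):5/2,K:9/2):35/6,Z:31/3):91/24,X:113/8):147/40,S:89/5)
total length: 7987/120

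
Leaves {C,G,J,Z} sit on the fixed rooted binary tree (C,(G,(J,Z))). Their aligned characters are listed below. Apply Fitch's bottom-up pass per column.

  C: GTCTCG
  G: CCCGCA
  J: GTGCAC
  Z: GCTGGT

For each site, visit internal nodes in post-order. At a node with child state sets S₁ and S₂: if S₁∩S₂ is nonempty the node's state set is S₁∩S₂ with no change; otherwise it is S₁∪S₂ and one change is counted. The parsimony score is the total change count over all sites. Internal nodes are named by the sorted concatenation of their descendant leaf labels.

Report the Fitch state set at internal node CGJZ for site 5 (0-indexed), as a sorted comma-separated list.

A,C,G,T

JZ@0: {G} ∩ {G} = {G} (intersection, +0)
GJZ@0: {C} ∪ {G} = {C,G} (union, +1)
CGJZ@0: {G} ∩ {C,G} = {G} (intersection, +0)
JZ@1: {T} ∪ {C} = {C,T} (union, +1)
GJZ@1: {C} ∩ {C,T} = {C} (intersection, +0)
CGJZ@1: {T} ∪ {C} = {C,T} (union, +1)
JZ@2: {G} ∪ {T} = {G,T} (union, +1)
GJZ@2: {C} ∪ {G,T} = {C,G,T} (union, +1)
CGJZ@2: {C} ∩ {C,G,T} = {C} (intersection, +0)
JZ@3: {C} ∪ {G} = {C,G} (union, +1)
GJZ@3: {G} ∩ {C,G} = {G} (intersection, +0)
CGJZ@3: {T} ∪ {G} = {G,T} (union, +1)
JZ@4: {A} ∪ {G} = {A,G} (union, +1)
GJZ@4: {C} ∪ {A,G} = {A,C,G} (union, +1)
CGJZ@4: {C} ∩ {A,C,G} = {C} (intersection, +0)
JZ@5: {C} ∪ {T} = {C,T} (union, +1)
GJZ@5: {A} ∪ {C,T} = {A,C,T} (union, +1)
CGJZ@5: {G} ∪ {A,C,T} = {A,C,G,T} (union, +1)
per-site changes: [1, 2, 2, 2, 2, 3]; total = 12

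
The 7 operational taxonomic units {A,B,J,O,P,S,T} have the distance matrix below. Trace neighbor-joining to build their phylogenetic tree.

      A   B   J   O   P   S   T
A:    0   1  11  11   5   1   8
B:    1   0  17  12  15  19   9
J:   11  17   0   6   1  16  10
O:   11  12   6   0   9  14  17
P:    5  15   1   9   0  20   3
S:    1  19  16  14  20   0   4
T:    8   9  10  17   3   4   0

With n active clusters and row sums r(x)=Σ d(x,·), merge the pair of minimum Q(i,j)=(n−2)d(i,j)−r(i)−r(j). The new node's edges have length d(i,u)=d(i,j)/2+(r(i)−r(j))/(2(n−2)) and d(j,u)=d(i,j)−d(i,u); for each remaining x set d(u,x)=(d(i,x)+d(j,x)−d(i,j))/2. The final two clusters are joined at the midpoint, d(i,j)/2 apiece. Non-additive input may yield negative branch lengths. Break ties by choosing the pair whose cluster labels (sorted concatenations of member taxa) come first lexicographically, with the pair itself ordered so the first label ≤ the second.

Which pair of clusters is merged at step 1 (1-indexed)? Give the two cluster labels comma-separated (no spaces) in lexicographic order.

iteration 1: select J,P (d=1, Q=-109); attach at lengths (13/10, -3/10); label the merged cluster JP
  updated: d(A,JP)=15/2, d(B,JP)=31/2, d(JP,O)=7, d(JP,S)=35/2, d(JP,T)=6
iteration 2: select JP,O (d=7, Q=-173/2); attach at lengths (41/16, 71/16); label the merged cluster JOP
  updated: d(A,JOP)=23/4, d(B,JOP)=41/4, d(JOP,S)=49/4, d(JOP,T)=8
iteration 3: select S,T (d=4, Q=-213/4); attach at lengths (77/24, 19/24); label the merged cluster ST
  updated: d(A,ST)=5/2, d(B,ST)=12, d(JOP,ST)=65/8
iteration 4: select A,B (d=1, Q=-61/2); attach at lengths (-3, 4); label the merged cluster AB
  updated: d(AB,JOP)=15/2, d(AB,ST)=27/4
iteration 5: select AB,JOP (d=15/2, Q=-179/8); attach at lengths (49/16, 71/16); label the merged cluster ABJOP
  updated: d(ABJOP,ST)=59/16
iteration 6: select ABJOP,ST (d=59/16); attach at lengths (59/32, 59/32); label the merged cluster ABJOPST
final tree: (((A:-3,B:4):49/16,((J:13/10,P:-3/10):41/16,O:71/16):71/16):59/32,(S:77/24,T:19/24):59/32)
total length: 387/16

J,P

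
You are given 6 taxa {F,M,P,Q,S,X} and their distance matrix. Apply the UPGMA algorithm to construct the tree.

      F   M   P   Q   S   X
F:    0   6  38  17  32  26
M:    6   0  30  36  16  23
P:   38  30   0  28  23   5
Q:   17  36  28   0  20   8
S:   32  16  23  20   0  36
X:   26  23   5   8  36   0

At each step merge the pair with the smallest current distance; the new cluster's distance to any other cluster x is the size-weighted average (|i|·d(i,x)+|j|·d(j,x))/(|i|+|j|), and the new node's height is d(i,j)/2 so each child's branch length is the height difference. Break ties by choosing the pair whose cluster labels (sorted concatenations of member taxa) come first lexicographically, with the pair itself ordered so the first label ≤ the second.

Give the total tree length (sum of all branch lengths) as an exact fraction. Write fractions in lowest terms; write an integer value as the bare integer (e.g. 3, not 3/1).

325/6

step 1: merge (P,X) at d=5; branch lengths P→5/2, X→5/2; new cluster PX
  updated: d(F,PX)=32, d(M,PX)=53/2, d(PX,Q)=18, d(PX,S)=59/2
step 2: merge (F,M) at d=6; branch lengths F→3, M→3; new cluster FM
  updated: d(FM,PX)=117/4, d(FM,Q)=53/2, d(FM,S)=24
step 3: merge (PX,Q) at d=18; branch lengths PX→13/2, Q→9; new cluster PQX
  updated: d(FM,PQX)=85/3, d(PQX,S)=79/3
step 4: merge (FM,S) at d=24; branch lengths FM→9, S→12; new cluster FMS
  updated: d(FMS,PQX)=83/3
step 5: merge (FMS,PQX) at d=83/3; branch lengths FMS→11/6, PQX→29/6; new cluster FMPQSX
final tree: (((F:3,M:3):9,S:12):11/6,((P:5/2,X:5/2):13/2,Q:9):29/6)
total length: 325/6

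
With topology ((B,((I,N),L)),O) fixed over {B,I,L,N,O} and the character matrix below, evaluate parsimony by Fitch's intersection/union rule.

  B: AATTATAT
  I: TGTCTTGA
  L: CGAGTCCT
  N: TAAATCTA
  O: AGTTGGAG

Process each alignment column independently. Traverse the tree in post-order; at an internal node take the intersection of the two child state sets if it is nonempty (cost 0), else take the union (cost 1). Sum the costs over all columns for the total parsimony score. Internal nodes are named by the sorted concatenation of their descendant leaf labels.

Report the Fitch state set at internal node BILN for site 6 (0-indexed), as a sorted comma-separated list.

A,C,G,T

IN@0: {T} ∩ {T} = {T} (intersection, +0)
ILN@0: {T} ∪ {C} = {C,T} (union, +1)
BILN@0: {A} ∪ {C,T} = {A,C,T} (union, +1)
BILNO@0: {A,C,T} ∩ {A} = {A} (intersection, +0)
IN@1: {G} ∪ {A} = {A,G} (union, +1)
ILN@1: {A,G} ∩ {G} = {G} (intersection, +0)
BILN@1: {A} ∪ {G} = {A,G} (union, +1)
BILNO@1: {A,G} ∩ {G} = {G} (intersection, +0)
IN@2: {T} ∪ {A} = {A,T} (union, +1)
ILN@2: {A,T} ∩ {A} = {A} (intersection, +0)
BILN@2: {T} ∪ {A} = {A,T} (union, +1)
BILNO@2: {A,T} ∩ {T} = {T} (intersection, +0)
IN@3: {C} ∪ {A} = {A,C} (union, +1)
ILN@3: {A,C} ∪ {G} = {A,C,G} (union, +1)
BILN@3: {T} ∪ {A,C,G} = {A,C,G,T} (union, +1)
BILNO@3: {A,C,G,T} ∩ {T} = {T} (intersection, +0)
IN@4: {T} ∩ {T} = {T} (intersection, +0)
ILN@4: {T} ∩ {T} = {T} (intersection, +0)
BILN@4: {A} ∪ {T} = {A,T} (union, +1)
BILNO@4: {A,T} ∪ {G} = {A,G,T} (union, +1)
IN@5: {T} ∪ {C} = {C,T} (union, +1)
ILN@5: {C,T} ∩ {C} = {C} (intersection, +0)
BILN@5: {T} ∪ {C} = {C,T} (union, +1)
BILNO@5: {C,T} ∪ {G} = {C,G,T} (union, +1)
IN@6: {G} ∪ {T} = {G,T} (union, +1)
ILN@6: {G,T} ∪ {C} = {C,G,T} (union, +1)
BILN@6: {A} ∪ {C,G,T} = {A,C,G,T} (union, +1)
BILNO@6: {A,C,G,T} ∩ {A} = {A} (intersection, +0)
IN@7: {A} ∩ {A} = {A} (intersection, +0)
ILN@7: {A} ∪ {T} = {A,T} (union, +1)
BILN@7: {T} ∩ {A,T} = {T} (intersection, +0)
BILNO@7: {T} ∪ {G} = {G,T} (union, +1)
per-site changes: [2, 2, 2, 3, 2, 3, 3, 2]; total = 19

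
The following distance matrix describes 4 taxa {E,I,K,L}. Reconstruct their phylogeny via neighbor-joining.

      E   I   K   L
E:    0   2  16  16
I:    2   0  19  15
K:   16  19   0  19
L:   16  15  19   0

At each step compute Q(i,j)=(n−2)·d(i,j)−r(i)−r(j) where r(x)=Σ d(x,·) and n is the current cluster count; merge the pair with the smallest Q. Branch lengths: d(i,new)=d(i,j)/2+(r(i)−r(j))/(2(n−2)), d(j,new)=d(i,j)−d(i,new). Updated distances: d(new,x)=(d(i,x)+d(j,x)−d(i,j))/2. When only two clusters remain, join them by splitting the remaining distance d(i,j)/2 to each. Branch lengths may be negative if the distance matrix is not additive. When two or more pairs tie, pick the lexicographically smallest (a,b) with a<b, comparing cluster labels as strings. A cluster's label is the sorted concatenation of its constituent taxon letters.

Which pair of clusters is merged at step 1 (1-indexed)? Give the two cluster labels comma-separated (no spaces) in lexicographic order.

E,I

step 1: merge (E,I) at d=2, Q=-66; branch lengths E→1/2, I→3/2; new cluster EI
  updated: d(EI,K)=33/2, d(EI,L)=29/2
step 2: merge (EI,K) at d=33/2, Q=-50; branch lengths EI→6, K→21/2; new cluster EIK
  updated: d(EIK,L)=17/2
step 3: merge (EIK,L) at d=17/2; branch lengths EIK→17/4, L→17/4; new cluster EIKL
final tree: (((E:1/2,I:3/2):6,K:21/2):17/4,L:17/4)
total length: 27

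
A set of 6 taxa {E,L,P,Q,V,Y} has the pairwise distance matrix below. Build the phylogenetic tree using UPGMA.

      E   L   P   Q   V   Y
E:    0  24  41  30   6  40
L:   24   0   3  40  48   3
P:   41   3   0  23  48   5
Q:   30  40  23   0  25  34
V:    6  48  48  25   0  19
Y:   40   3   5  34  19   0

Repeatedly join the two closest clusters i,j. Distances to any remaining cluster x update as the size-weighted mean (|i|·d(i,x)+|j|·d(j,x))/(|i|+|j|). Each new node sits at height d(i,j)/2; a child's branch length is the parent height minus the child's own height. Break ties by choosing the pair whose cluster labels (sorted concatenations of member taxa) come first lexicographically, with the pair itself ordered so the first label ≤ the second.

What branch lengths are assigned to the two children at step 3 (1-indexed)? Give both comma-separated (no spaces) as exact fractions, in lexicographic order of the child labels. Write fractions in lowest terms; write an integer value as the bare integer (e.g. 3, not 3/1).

3,3

step 1: merge (L,P) at d=3; branch lengths L→3/2, P→3/2; new cluster LP
  updated: d(E,LP)=65/2, d(LP,Q)=63/2, d(LP,V)=48, d(LP,Y)=4
step 2: merge (LP,Y) at d=4; branch lengths LP→1/2, Y→2; new cluster LPY
  updated: d(E,LPY)=35, d(LPY,Q)=97/3, d(LPY,V)=115/3
step 3: merge (E,V) at d=6; branch lengths E→3, V→3; new cluster EV
  updated: d(EV,LPY)=110/3, d(EV,Q)=55/2
step 4: merge (EV,Q) at d=55/2; branch lengths EV→43/4, Q→55/4; new cluster EQV
  updated: d(EQV,LPY)=317/9
step 5: merge (EQV,LPY) at d=317/9; branch lengths EQV→139/36, LPY→281/18; new cluster ELPQVY
final tree: (((E:3,V:3):43/4,Q:55/4):139/36,((L:3/2,P:3/2):1/2,Y:2):281/18)
total length: 1997/36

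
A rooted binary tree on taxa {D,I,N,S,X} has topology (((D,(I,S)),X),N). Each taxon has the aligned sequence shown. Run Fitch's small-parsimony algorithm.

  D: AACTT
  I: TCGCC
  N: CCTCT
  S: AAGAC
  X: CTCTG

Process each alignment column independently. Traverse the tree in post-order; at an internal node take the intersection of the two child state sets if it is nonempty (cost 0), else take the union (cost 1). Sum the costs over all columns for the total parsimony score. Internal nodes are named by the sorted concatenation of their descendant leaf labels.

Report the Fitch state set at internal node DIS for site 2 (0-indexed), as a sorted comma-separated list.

C,G

site 0, node IS: I={T} ∪ S={A} → {A,T} (+1)
site 0, node DIS: D={A} ∩ IS={A,T} → {A} (+0)
site 0, node DISX: DIS={A} ∪ X={C} → {A,C} (+1)
site 0, node DINSX: DISX={A,C} ∩ N={C} → {C} (+0)
site 1, node IS: I={C} ∪ S={A} → {A,C} (+1)
site 1, node DIS: D={A} ∩ IS={A,C} → {A} (+0)
site 1, node DISX: DIS={A} ∪ X={T} → {A,T} (+1)
site 1, node DINSX: DISX={A,T} ∪ N={C} → {A,C,T} (+1)
site 2, node IS: I={G} ∩ S={G} → {G} (+0)
site 2, node DIS: D={C} ∪ IS={G} → {C,G} (+1)
site 2, node DISX: DIS={C,G} ∩ X={C} → {C} (+0)
site 2, node DINSX: DISX={C} ∪ N={T} → {C,T} (+1)
site 3, node IS: I={C} ∪ S={A} → {A,C} (+1)
site 3, node DIS: D={T} ∪ IS={A,C} → {A,C,T} (+1)
site 3, node DISX: DIS={A,C,T} ∩ X={T} → {T} (+0)
site 3, node DINSX: DISX={T} ∪ N={C} → {C,T} (+1)
site 4, node IS: I={C} ∩ S={C} → {C} (+0)
site 4, node DIS: D={T} ∪ IS={C} → {C,T} (+1)
site 4, node DISX: DIS={C,T} ∪ X={G} → {C,G,T} (+1)
site 4, node DINSX: DISX={C,G,T} ∩ N={T} → {T} (+0)
per-site changes: [2, 3, 2, 3, 2]; total = 12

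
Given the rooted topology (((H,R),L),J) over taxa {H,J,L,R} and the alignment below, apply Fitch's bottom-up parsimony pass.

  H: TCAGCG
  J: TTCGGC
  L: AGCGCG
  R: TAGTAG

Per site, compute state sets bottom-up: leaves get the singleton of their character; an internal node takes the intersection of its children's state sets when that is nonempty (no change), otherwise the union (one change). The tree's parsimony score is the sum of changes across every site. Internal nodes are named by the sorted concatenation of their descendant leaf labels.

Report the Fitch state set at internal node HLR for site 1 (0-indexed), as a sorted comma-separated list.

A,C,G

HR@0: {T} ∩ {T} = {T} (intersection, +0)
HLR@0: {T} ∪ {A} = {A,T} (union, +1)
HJLR@0: {A,T} ∩ {T} = {T} (intersection, +0)
HR@1: {C} ∪ {A} = {A,C} (union, +1)
HLR@1: {A,C} ∪ {G} = {A,C,G} (union, +1)
HJLR@1: {A,C,G} ∪ {T} = {A,C,G,T} (union, +1)
HR@2: {A} ∪ {G} = {A,G} (union, +1)
HLR@2: {A,G} ∪ {C} = {A,C,G} (union, +1)
HJLR@2: {A,C,G} ∩ {C} = {C} (intersection, +0)
HR@3: {G} ∪ {T} = {G,T} (union, +1)
HLR@3: {G,T} ∩ {G} = {G} (intersection, +0)
HJLR@3: {G} ∩ {G} = {G} (intersection, +0)
HR@4: {C} ∪ {A} = {A,C} (union, +1)
HLR@4: {A,C} ∩ {C} = {C} (intersection, +0)
HJLR@4: {C} ∪ {G} = {C,G} (union, +1)
HR@5: {G} ∩ {G} = {G} (intersection, +0)
HLR@5: {G} ∩ {G} = {G} (intersection, +0)
HJLR@5: {G} ∪ {C} = {C,G} (union, +1)
per-site changes: [1, 3, 2, 1, 2, 1]; total = 10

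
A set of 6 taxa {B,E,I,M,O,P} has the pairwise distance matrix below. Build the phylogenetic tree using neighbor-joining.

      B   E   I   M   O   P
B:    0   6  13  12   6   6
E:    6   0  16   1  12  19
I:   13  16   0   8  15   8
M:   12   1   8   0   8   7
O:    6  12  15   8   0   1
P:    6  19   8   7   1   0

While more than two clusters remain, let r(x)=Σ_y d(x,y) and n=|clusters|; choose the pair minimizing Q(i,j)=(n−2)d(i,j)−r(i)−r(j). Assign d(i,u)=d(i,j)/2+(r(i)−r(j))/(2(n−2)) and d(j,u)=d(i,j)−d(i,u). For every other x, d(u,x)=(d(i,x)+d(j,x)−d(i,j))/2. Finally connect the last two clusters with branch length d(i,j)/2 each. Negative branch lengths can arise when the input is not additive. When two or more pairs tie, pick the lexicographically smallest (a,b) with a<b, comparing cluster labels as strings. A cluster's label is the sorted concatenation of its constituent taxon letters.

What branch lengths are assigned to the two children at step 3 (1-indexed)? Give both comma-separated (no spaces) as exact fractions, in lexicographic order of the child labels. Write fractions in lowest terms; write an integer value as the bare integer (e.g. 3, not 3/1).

step 1: merge (E,M) at d=1, Q=-86; branch lengths E→11/4, M→-7/4; new cluster EM
  updated: d(B,EM)=17/2, d(EM,I)=23/2, d(EM,O)=19/2, d(EM,P)=25/2
step 2: merge (O,P) at d=1, Q=-56; branch lengths O→7/6, P→-1/6; new cluster OP
  updated: d(B,OP)=11/2, d(EM,OP)=21/2, d(I,OP)=11
step 3: merge (B,OP) at d=11/2, Q=-43; branch lengths B→11/4, OP→11/4; new cluster BOP
  updated: d(BOP,EM)=27/4, d(BOP,I)=37/4
step 4: merge (BOP,EM) at d=27/4, Q=-55/2; branch lengths BOP→9/4, EM→9/2; new cluster BEMOP
  updated: d(BEMOP,I)=7
step 5: merge (BEMOP,I) at d=7; branch lengths BEMOP→7/2, I→7/2; new cluster BEIMOP
final tree: (((B:11/4,(O:7/6,P:-1/6):11/4):9/4,(E:11/4,M:-7/4):9/2):7/2,I:7/2)
total length: 85/4

11/4,11/4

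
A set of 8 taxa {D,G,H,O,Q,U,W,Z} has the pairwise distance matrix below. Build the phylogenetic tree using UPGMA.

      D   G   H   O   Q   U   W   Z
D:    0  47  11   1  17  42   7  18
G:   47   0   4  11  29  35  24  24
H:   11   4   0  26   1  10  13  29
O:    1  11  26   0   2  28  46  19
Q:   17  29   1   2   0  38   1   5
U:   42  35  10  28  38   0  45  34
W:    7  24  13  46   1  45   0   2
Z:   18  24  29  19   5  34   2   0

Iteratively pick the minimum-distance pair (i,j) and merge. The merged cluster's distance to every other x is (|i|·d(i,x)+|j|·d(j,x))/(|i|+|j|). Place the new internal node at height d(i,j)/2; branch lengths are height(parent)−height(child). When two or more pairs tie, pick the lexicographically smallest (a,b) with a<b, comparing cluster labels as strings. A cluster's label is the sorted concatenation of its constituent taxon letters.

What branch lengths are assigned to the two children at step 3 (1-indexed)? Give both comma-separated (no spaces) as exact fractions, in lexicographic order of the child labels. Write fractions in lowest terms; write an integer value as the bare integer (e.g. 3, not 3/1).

1,1

iteration 1: select D,O (d=1); attach at lengths (1/2, 1/2); label the merged cluster DO
  updated: d(DO,G)=29, d(DO,H)=37/2, d(DO,Q)=19/2, d(DO,U)=35, d(DO,W)=53/2, d(DO,Z)=37/2
iteration 2: select H,Q (d=1); attach at lengths (1/2, 1/2); label the merged cluster HQ
  updated: d(DO,HQ)=14, d(G,HQ)=33/2, d(HQ,U)=24, d(HQ,W)=7, d(HQ,Z)=17
iteration 3: select W,Z (d=2); attach at lengths (1, 1); label the merged cluster WZ
  updated: d(DO,WZ)=45/2, d(G,WZ)=24, d(HQ,WZ)=12, d(U,WZ)=79/2
iteration 4: select HQ,WZ (d=12); attach at lengths (11/2, 5); label the merged cluster HQWZ
  updated: d(DO,HQWZ)=73/4, d(G,HQWZ)=81/4, d(HQWZ,U)=127/4
iteration 5: select DO,HQWZ (d=73/4); attach at lengths (69/8, 25/8); label the merged cluster DHOQWZ
  updated: d(DHOQWZ,G)=139/6, d(DHOQWZ,U)=197/6
iteration 6: select DHOQWZ,G (d=139/6); attach at lengths (59/24, 139/12); label the merged cluster DGHOQWZ
  updated: d(DGHOQWZ,U)=232/7
iteration 7: select DGHOQWZ,U (d=232/7); attach at lengths (419/84, 116/7); label the merged cluster DGHOQUWZ
final tree: ((((D:1/2,O:1/2):69/8,((H:1/2,Q:1/2):11/2,(W:1,Z:1):5):25/8):59/24,G:139/12):419/84,U:116/7)
total length: 10391/168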